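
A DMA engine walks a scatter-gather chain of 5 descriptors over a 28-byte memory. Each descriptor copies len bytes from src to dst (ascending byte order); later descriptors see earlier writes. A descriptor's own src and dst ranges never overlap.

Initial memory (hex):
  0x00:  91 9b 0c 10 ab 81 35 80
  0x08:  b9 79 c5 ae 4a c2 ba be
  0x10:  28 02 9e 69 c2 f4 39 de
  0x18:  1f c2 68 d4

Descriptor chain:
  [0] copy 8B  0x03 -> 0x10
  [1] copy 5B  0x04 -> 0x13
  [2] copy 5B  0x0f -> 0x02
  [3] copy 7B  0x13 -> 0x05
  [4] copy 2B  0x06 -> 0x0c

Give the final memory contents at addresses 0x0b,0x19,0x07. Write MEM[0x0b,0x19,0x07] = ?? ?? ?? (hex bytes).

D0: mem[0x10..0x17] <- [10 ab 81 35 80 b9 79 c5]
D1: mem[0x13..0x17] <- [ab 81 35 80 b9]
D2: mem[0x02..0x06] <- [be 10 ab 81 ab]
D3: mem[0x05..0x0b] <- [ab 81 35 80 b9 1f c2]
D4: mem[0x0c..0x0d] <- [81 35]
query mem[0x0b]=0xc2, mem[0x19]=0xc2, mem[0x07]=0x35

MEM[0x0b,0x19,0x07] = c2 c2 35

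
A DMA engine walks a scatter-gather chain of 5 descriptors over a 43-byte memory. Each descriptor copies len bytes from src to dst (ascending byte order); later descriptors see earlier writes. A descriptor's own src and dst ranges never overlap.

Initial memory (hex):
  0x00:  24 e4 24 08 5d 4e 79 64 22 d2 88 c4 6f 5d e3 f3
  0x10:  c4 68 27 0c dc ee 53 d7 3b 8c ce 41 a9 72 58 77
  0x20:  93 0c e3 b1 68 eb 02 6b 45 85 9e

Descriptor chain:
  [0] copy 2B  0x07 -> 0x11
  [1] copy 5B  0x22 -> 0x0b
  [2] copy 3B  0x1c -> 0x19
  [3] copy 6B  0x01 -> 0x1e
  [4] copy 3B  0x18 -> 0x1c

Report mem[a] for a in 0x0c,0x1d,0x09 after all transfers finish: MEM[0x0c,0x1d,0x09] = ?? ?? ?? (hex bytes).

MEM[0x0c,0x1d,0x09] = b1 a9 d2

[0] 0x07->0x11 len=2 : 64 22
[1] 0x22->0x0b len=5 : e3 b1 68 eb 02
[2] 0x1c->0x19 len=3 : a9 72 58
[3] 0x01->0x1e len=6 : e4 24 08 5d 4e 79
[4] 0x18->0x1c len=3 : 3b a9 72
query mem[0x0c]=0xb1, mem[0x1d]=0xa9, mem[0x09]=0xd2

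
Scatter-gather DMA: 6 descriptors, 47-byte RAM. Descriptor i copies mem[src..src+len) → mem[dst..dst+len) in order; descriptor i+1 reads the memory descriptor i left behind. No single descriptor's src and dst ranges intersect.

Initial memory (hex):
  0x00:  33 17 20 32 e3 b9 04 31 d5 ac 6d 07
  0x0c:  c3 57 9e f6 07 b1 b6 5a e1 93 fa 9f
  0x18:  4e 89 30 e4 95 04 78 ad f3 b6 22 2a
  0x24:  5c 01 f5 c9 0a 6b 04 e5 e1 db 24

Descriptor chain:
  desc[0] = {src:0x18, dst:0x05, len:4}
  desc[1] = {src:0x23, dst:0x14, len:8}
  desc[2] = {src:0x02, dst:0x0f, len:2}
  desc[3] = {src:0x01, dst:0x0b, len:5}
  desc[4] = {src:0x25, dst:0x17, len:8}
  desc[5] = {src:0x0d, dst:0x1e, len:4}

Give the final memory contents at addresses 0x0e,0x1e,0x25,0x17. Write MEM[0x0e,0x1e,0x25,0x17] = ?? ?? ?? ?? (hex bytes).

MEM[0x0e,0x1e,0x25,0x17] = e3 32 01 01

  after D0: wrote 4B at 0x05 = 4e8930e4
  after D1: wrote 8B at 0x14 = 2a5c01f5c90a6b04
  after D2: wrote 2B at 0x0f = 2032
  after D3: wrote 5B at 0x0b = 172032e34e
  after D4: wrote 8B at 0x17 = 01f5c90a6b04e5e1
  after D5: wrote 4B at 0x1e = 32e34e32
query mem[0x0e]=0xe3, mem[0x1e]=0x32, mem[0x25]=0x01, mem[0x17]=0x01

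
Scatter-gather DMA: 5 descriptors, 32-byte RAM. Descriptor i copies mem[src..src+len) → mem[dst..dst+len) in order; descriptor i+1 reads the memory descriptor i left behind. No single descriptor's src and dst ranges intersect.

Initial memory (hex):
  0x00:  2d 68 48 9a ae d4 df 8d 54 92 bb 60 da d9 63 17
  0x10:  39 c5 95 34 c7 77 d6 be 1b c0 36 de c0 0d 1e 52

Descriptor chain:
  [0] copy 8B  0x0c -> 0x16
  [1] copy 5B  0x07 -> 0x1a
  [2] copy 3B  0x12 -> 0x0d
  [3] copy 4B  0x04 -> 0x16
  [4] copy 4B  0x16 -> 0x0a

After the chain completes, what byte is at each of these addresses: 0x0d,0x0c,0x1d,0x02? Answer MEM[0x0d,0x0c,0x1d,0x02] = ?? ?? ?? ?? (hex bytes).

MEM[0x0d,0x0c,0x1d,0x02] = 8d df bb 48

D0: mem[0x16..0x1d] <- [da d9 63 17 39 c5 95 34]
D1: mem[0x1a..0x1e] <- [8d 54 92 bb 60]
D2: mem[0x0d..0x0f] <- [95 34 c7]
D3: mem[0x16..0x19] <- [ae d4 df 8d]
D4: mem[0x0a..0x0d] <- [ae d4 df 8d]
query mem[0x0d]=0x8d, mem[0x0c]=0xdf, mem[0x1d]=0xbb, mem[0x02]=0x48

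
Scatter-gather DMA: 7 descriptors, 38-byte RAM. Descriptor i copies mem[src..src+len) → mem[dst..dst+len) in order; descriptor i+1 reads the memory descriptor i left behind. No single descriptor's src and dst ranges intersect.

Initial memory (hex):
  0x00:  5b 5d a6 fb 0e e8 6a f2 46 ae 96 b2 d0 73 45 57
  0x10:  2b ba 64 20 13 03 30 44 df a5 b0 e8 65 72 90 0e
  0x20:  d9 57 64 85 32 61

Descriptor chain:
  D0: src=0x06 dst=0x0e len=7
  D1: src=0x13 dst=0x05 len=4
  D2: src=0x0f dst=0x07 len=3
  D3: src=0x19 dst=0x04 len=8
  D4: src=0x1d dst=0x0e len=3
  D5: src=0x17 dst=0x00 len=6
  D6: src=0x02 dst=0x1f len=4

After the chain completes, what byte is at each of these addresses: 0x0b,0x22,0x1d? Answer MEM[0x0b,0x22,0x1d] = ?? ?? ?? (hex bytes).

MEM[0x0b,0x22,0x1d] = d9 65 72

D0: mem[0x0e..0x14] <- [6a f2 46 ae 96 b2 d0]
D1: mem[0x05..0x08] <- [b2 d0 03 30]
D2: mem[0x07..0x09] <- [f2 46 ae]
D3: mem[0x04..0x0b] <- [a5 b0 e8 65 72 90 0e d9]
D4: mem[0x0e..0x10] <- [72 90 0e]
D5: mem[0x00..0x05] <- [44 df a5 b0 e8 65]
D6: mem[0x1f..0x22] <- [a5 b0 e8 65]
query mem[0x0b]=0xd9, mem[0x22]=0x65, mem[0x1d]=0x72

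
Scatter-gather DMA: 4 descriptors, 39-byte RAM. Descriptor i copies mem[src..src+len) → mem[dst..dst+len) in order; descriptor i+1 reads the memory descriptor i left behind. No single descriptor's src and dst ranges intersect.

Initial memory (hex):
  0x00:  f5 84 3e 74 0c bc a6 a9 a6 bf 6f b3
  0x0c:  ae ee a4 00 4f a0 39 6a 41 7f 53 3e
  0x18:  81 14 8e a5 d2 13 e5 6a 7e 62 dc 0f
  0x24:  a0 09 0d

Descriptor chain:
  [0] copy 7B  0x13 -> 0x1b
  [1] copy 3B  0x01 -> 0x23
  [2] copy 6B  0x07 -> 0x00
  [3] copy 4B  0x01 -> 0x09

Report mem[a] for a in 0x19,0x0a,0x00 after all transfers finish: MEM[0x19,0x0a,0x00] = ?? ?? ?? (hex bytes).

MEM[0x19,0x0a,0x00] = 14 bf a9

D0: mem[0x1b..0x21] <- [6a 41 7f 53 3e 81 14]
D1: mem[0x23..0x25] <- [84 3e 74]
D2: mem[0x00..0x05] <- [a9 a6 bf 6f b3 ae]
D3: mem[0x09..0x0c] <- [a6 bf 6f b3]
query mem[0x19]=0x14, mem[0x0a]=0xbf, mem[0x00]=0xa9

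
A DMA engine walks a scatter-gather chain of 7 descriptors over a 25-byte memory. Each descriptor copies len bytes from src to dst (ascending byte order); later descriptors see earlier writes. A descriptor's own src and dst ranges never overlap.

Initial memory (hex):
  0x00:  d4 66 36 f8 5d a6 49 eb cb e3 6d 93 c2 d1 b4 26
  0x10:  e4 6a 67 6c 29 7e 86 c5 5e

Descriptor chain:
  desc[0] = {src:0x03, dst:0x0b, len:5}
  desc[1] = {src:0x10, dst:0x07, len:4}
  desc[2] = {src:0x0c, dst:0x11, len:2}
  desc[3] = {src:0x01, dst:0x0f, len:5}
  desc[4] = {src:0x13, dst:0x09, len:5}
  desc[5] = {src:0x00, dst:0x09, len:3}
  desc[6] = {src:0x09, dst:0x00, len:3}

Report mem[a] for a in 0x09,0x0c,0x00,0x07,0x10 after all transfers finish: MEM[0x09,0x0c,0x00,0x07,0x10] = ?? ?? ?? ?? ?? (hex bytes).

MEM[0x09,0x0c,0x00,0x07,0x10] = d4 86 d4 e4 36

[0] 0x03->0x0b len=5 : f8 5d a6 49 eb
[1] 0x10->0x07 len=4 : e4 6a 67 6c
[2] 0x0c->0x11 len=2 : 5d a6
[3] 0x01->0x0f len=5 : 66 36 f8 5d a6
[4] 0x13->0x09 len=5 : a6 29 7e 86 c5
[5] 0x00->0x09 len=3 : d4 66 36
[6] 0x09->0x00 len=3 : d4 66 36
query mem[0x09]=0xd4, mem[0x0c]=0x86, mem[0x00]=0xd4, mem[0x07]=0xe4, mem[0x10]=0x36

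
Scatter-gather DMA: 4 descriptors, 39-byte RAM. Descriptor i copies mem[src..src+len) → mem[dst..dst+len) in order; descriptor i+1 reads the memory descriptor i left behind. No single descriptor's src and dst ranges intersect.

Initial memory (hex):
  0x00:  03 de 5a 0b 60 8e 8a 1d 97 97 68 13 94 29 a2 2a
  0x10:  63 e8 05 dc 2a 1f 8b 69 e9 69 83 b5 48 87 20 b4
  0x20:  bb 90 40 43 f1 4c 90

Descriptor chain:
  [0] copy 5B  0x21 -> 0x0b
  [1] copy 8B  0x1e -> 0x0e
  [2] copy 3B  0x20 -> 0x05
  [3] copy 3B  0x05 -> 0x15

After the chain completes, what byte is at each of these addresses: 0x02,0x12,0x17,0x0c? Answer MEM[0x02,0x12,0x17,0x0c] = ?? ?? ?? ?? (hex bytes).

MEM[0x02,0x12,0x17,0x0c] = 5a 40 40 40

#0 dst[0x0b+5] := {0x90,0x40,0x43,0xf1,0x4c}
#1 dst[0x0e+8] := {0x20,0xb4,0xbb,0x90,0x40,0x43,0xf1,0x4c}
#2 dst[0x05+3] := {0xbb,0x90,0x40}
#3 dst[0x15+3] := {0xbb,0x90,0x40}
query mem[0x02]=0x5a, mem[0x12]=0x40, mem[0x17]=0x40, mem[0x0c]=0x40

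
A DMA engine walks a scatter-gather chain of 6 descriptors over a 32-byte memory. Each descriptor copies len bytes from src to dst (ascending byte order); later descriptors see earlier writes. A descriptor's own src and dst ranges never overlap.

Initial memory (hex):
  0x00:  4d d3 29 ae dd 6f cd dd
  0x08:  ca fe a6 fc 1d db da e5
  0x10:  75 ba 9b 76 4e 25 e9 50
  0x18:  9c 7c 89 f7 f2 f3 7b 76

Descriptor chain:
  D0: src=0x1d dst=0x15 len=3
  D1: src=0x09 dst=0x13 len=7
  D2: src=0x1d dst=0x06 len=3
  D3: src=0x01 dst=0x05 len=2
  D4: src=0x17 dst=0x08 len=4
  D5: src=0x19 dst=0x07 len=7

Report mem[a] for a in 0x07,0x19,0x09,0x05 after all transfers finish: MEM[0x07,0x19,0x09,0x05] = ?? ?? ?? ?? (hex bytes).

  after D0: wrote 3B at 0x15 = f37b76
  after D1: wrote 7B at 0x13 = fea6fc1ddbdae5
  after D2: wrote 3B at 0x06 = f37b76
  after D3: wrote 2B at 0x05 = d329
  after D4: wrote 4B at 0x08 = dbdae589
  after D5: wrote 7B at 0x07 = e589f7f2f37b76
query mem[0x07]=0xe5, mem[0x19]=0xe5, mem[0x09]=0xf7, mem[0x05]=0xd3

MEM[0x07,0x19,0x09,0x05] = e5 e5 f7 d3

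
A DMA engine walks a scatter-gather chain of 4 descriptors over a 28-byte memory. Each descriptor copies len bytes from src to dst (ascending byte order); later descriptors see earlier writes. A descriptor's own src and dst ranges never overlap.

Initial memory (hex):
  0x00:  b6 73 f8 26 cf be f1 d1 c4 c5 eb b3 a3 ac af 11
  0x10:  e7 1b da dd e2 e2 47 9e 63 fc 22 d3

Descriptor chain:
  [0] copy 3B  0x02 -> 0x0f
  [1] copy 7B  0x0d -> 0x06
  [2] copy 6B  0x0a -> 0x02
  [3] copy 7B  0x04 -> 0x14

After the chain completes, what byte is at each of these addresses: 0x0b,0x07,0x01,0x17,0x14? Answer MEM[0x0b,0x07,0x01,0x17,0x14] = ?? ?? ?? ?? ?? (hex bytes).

D0: mem[0x0f..0x11] <- [f8 26 cf]
D1: mem[0x06..0x0c] <- [ac af f8 26 cf da dd]
D2: mem[0x02..0x07] <- [cf da dd ac af f8]
D3: mem[0x14..0x1a] <- [dd ac af f8 f8 26 cf]
query mem[0x0b]=0xda, mem[0x07]=0xf8, mem[0x01]=0x73, mem[0x17]=0xf8, mem[0x14]=0xdd

MEM[0x0b,0x07,0x01,0x17,0x14] = da f8 73 f8 dd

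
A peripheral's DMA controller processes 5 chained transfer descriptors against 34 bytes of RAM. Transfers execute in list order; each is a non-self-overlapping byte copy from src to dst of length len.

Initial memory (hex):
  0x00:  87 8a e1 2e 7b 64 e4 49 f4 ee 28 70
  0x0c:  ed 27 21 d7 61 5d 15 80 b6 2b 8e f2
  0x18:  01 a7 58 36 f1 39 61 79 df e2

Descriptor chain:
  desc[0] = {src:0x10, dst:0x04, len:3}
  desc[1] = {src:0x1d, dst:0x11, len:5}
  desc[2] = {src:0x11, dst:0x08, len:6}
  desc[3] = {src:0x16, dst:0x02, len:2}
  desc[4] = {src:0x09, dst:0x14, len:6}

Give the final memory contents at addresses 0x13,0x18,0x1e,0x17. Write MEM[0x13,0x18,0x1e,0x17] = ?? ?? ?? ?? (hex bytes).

#0 dst[0x04+3] := {0x61,0x5d,0x15}
#1 dst[0x11+5] := {0x39,0x61,0x79,0xdf,0xe2}
#2 dst[0x08+6] := {0x39,0x61,0x79,0xdf,0xe2,0x8e}
#3 dst[0x02+2] := {0x8e,0xf2}
#4 dst[0x14+6] := {0x61,0x79,0xdf,0xe2,0x8e,0x21}
query mem[0x13]=0x79, mem[0x18]=0x8e, mem[0x1e]=0x61, mem[0x17]=0xe2

MEM[0x13,0x18,0x1e,0x17] = 79 8e 61 e2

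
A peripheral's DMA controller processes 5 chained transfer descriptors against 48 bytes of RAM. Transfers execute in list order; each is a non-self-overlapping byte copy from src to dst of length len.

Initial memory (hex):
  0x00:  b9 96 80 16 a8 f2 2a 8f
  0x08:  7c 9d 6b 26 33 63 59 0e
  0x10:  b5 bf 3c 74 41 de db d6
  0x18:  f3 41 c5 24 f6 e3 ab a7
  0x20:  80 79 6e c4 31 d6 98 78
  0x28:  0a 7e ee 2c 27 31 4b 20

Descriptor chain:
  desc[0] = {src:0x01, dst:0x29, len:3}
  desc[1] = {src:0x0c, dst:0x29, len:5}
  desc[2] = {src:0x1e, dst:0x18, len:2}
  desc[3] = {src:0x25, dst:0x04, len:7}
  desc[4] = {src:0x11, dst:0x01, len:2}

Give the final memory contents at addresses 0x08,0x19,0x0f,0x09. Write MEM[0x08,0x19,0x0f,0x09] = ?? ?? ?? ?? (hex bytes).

[0] 0x01->0x29 len=3 : 96 80 16
[1] 0x0c->0x29 len=5 : 33 63 59 0e b5
[2] 0x1e->0x18 len=2 : ab a7
[3] 0x25->0x04 len=7 : d6 98 78 0a 33 63 59
[4] 0x11->0x01 len=2 : bf 3c
query mem[0x08]=0x33, mem[0x19]=0xa7, mem[0x0f]=0x0e, mem[0x09]=0x63

MEM[0x08,0x19,0x0f,0x09] = 33 a7 0e 63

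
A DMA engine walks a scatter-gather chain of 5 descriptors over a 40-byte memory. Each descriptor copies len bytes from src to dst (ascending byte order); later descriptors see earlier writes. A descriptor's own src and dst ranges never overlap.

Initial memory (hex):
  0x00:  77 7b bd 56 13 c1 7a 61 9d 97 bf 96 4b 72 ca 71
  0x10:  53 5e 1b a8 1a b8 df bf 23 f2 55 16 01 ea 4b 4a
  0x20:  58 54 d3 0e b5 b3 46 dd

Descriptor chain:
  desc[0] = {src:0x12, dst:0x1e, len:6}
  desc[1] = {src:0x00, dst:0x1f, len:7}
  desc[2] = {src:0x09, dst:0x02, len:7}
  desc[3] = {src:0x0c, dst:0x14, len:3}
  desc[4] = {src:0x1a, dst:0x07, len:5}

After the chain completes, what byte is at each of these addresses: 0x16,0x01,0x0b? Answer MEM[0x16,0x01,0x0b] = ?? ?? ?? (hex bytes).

MEM[0x16,0x01,0x0b] = ca 7b 1b

[0] 0x12->0x1e len=6 : 1b a8 1a b8 df bf
[1] 0x00->0x1f len=7 : 77 7b bd 56 13 c1 7a
[2] 0x09->0x02 len=7 : 97 bf 96 4b 72 ca 71
[3] 0x0c->0x14 len=3 : 4b 72 ca
[4] 0x1a->0x07 len=5 : 55 16 01 ea 1b
query mem[0x16]=0xca, mem[0x01]=0x7b, mem[0x0b]=0x1b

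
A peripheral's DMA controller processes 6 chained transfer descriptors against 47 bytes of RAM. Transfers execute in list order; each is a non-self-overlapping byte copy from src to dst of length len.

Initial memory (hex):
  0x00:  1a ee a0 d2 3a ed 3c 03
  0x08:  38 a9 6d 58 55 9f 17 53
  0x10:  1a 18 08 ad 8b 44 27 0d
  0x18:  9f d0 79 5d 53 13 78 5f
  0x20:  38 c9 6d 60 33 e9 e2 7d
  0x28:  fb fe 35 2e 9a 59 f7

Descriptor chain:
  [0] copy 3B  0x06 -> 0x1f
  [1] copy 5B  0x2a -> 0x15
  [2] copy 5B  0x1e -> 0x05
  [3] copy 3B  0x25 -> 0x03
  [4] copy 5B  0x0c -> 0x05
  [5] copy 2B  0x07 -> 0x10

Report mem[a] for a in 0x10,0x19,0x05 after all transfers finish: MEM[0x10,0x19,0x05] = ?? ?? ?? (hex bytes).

MEM[0x10,0x19,0x05] = 17 f7 55

  after D0: wrote 3B at 0x1f = 3c0338
  after D1: wrote 5B at 0x15 = 352e9a59f7
  after D2: wrote 5B at 0x05 = 783c03386d
  after D3: wrote 3B at 0x03 = e9e27d
  after D4: wrote 5B at 0x05 = 559f17531a
  after D5: wrote 2B at 0x10 = 1753
query mem[0x10]=0x17, mem[0x19]=0xf7, mem[0x05]=0x55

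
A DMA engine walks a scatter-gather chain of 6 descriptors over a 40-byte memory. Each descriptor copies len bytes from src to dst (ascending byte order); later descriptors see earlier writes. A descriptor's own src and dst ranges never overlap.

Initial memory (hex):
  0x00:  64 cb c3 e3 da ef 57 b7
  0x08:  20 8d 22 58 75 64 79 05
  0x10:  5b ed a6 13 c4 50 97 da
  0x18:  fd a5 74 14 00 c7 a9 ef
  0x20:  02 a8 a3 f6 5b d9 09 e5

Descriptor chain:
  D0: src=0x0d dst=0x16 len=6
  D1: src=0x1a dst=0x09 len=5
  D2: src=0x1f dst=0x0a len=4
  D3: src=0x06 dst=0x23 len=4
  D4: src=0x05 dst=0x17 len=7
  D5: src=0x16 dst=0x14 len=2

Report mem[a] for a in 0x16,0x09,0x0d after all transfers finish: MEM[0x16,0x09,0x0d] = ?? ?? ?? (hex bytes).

#0 dst[0x16+6] := {0x64,0x79,0x05,0x5b,0xed,0xa6}
#1 dst[0x09+5] := {0xed,0xa6,0x00,0xc7,0xa9}
#2 dst[0x0a+4] := {0xef,0x02,0xa8,0xa3}
#3 dst[0x23+4] := {0x57,0xb7,0x20,0xed}
#4 dst[0x17+7] := {0xef,0x57,0xb7,0x20,0xed,0xef,0x02}
#5 dst[0x14+2] := {0x64,0xef}
query mem[0x16]=0x64, mem[0x09]=0xed, mem[0x0d]=0xa3

MEM[0x16,0x09,0x0d] = 64 ed a3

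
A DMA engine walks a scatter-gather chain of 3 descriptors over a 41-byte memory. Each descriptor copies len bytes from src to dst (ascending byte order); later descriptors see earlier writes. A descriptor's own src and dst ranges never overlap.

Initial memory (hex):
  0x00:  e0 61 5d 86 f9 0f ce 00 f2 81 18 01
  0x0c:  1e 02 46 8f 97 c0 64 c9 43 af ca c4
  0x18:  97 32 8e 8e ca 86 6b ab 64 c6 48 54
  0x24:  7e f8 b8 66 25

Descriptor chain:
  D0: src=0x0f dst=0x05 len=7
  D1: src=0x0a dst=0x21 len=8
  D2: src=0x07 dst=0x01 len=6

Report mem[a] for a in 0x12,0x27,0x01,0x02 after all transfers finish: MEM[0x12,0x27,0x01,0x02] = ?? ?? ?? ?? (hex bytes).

MEM[0x12,0x27,0x01,0x02] = 64 97 c0 64

  after D0: wrote 7B at 0x05 = 8f97c064c943af
  after D1: wrote 8B at 0x21 = 43af1e02468f97c0
  after D2: wrote 6B at 0x01 = c064c943af1e
query mem[0x12]=0x64, mem[0x27]=0x97, mem[0x01]=0xc0, mem[0x02]=0x64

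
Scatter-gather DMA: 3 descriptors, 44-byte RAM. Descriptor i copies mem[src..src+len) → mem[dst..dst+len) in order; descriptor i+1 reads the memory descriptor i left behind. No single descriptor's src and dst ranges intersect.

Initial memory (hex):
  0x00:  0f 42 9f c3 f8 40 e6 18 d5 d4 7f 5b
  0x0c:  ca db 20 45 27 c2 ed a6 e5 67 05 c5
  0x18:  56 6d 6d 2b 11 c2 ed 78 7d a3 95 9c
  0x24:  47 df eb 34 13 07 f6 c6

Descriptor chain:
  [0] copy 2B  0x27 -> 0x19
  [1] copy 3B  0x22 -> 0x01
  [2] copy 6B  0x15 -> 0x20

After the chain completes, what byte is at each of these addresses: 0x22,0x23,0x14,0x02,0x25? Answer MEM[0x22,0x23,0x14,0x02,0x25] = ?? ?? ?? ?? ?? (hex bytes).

[0] 0x27->0x19 len=2 : 34 13
[1] 0x22->0x01 len=3 : 95 9c 47
[2] 0x15->0x20 len=6 : 67 05 c5 56 34 13
query mem[0x22]=0xc5, mem[0x23]=0x56, mem[0x14]=0xe5, mem[0x02]=0x9c, mem[0x25]=0x13

MEM[0x22,0x23,0x14,0x02,0x25] = c5 56 e5 9c 13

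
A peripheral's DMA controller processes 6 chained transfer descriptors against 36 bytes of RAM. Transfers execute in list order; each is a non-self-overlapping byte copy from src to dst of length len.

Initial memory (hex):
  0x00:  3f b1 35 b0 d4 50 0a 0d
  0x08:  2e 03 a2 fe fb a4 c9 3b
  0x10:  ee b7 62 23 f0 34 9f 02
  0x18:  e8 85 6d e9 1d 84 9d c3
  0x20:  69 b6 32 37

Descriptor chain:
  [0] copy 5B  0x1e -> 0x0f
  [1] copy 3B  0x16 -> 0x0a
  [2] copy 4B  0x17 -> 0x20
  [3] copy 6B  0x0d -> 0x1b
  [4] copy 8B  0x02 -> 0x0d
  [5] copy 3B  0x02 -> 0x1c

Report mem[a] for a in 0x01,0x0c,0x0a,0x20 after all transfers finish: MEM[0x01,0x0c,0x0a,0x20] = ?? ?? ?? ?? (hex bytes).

[0] 0x1e->0x0f len=5 : 9d c3 69 b6 32
[1] 0x16->0x0a len=3 : 9f 02 e8
[2] 0x17->0x20 len=4 : 02 e8 85 6d
[3] 0x0d->0x1b len=6 : a4 c9 9d c3 69 b6
[4] 0x02->0x0d len=8 : 35 b0 d4 50 0a 0d 2e 03
[5] 0x02->0x1c len=3 : 35 b0 d4
query mem[0x01]=0xb1, mem[0x0c]=0xe8, mem[0x0a]=0x9f, mem[0x20]=0xb6

MEM[0x01,0x0c,0x0a,0x20] = b1 e8 9f b6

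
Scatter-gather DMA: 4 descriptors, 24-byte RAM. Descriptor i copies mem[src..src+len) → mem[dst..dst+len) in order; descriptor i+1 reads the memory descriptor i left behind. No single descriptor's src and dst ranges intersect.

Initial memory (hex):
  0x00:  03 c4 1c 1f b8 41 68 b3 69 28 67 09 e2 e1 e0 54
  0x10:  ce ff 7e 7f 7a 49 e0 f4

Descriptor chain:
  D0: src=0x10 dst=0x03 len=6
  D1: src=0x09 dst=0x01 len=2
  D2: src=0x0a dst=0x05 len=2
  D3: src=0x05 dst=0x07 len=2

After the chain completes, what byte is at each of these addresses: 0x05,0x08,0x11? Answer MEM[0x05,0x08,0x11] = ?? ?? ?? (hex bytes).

MEM[0x05,0x08,0x11] = 67 09 ff

#0 dst[0x03+6] := {0xce,0xff,0x7e,0x7f,0x7a,0x49}
#1 dst[0x01+2] := {0x28,0x67}
#2 dst[0x05+2] := {0x67,0x09}
#3 dst[0x07+2] := {0x67,0x09}
query mem[0x05]=0x67, mem[0x08]=0x09, mem[0x11]=0xff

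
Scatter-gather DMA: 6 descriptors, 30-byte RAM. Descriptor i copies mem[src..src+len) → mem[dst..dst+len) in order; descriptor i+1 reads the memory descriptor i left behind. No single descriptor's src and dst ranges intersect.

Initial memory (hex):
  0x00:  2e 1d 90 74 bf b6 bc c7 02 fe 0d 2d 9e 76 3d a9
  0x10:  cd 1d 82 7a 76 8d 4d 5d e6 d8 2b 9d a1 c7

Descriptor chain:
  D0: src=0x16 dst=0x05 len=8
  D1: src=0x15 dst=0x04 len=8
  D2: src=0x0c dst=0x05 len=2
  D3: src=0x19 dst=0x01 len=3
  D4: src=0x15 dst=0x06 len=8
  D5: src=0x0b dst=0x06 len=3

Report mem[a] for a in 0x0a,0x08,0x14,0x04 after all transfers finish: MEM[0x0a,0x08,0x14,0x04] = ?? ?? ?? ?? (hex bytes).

  after D0: wrote 8B at 0x05 = 4d5de6d82b9da1c7
  after D1: wrote 8B at 0x04 = 8d4d5de6d82b9da1
  after D2: wrote 2B at 0x05 = c776
  after D3: wrote 3B at 0x01 = d82b9d
  after D4: wrote 8B at 0x06 = 8d4d5de6d82b9da1
  after D5: wrote 3B at 0x06 = 2b9da1
query mem[0x0a]=0xd8, mem[0x08]=0xa1, mem[0x14]=0x76, mem[0x04]=0x8d

MEM[0x0a,0x08,0x14,0x04] = d8 a1 76 8d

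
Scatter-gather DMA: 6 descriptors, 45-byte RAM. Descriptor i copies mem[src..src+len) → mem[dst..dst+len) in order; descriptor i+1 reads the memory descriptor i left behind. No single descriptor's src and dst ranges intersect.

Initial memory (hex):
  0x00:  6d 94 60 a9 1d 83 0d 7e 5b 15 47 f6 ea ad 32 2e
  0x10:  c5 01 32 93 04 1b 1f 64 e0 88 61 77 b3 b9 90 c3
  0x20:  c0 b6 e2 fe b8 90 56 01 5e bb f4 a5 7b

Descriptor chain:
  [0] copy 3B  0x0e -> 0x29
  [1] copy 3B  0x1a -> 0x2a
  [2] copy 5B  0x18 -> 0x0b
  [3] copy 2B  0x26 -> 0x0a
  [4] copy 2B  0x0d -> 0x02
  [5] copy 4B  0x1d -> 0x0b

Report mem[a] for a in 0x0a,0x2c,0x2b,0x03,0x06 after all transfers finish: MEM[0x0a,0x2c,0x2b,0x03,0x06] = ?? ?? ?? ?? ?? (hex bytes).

#0 dst[0x29+3] := {0x32,0x2e,0xc5}
#1 dst[0x2a+3] := {0x61,0x77,0xb3}
#2 dst[0x0b+5] := {0xe0,0x88,0x61,0x77,0xb3}
#3 dst[0x0a+2] := {0x56,0x01}
#4 dst[0x02+2] := {0x61,0x77}
#5 dst[0x0b+4] := {0xb9,0x90,0xc3,0xc0}
query mem[0x0a]=0x56, mem[0x2c]=0xb3, mem[0x2b]=0x77, mem[0x03]=0x77, mem[0x06]=0x0d

MEM[0x0a,0x2c,0x2b,0x03,0x06] = 56 b3 77 77 0d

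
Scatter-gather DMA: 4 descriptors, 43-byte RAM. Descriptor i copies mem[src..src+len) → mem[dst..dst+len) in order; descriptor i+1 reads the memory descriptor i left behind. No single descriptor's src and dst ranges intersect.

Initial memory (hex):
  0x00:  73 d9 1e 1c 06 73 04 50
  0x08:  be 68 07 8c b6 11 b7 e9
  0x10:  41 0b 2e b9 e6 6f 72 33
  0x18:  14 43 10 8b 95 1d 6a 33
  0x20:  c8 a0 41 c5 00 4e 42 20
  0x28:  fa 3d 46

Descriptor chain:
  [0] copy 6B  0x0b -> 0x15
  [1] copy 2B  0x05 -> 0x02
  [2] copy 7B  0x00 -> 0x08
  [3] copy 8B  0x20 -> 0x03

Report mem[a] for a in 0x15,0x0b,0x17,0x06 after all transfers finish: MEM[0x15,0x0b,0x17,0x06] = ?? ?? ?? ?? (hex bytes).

MEM[0x15,0x0b,0x17,0x06] = 8c 04 11 c5

#0 dst[0x15+6] := {0x8c,0xb6,0x11,0xb7,0xe9,0x41}
#1 dst[0x02+2] := {0x73,0x04}
#2 dst[0x08+7] := {0x73,0xd9,0x73,0x04,0x06,0x73,0x04}
#3 dst[0x03+8] := {0xc8,0xa0,0x41,0xc5,0x00,0x4e,0x42,0x20}
query mem[0x15]=0x8c, mem[0x0b]=0x04, mem[0x17]=0x11, mem[0x06]=0xc5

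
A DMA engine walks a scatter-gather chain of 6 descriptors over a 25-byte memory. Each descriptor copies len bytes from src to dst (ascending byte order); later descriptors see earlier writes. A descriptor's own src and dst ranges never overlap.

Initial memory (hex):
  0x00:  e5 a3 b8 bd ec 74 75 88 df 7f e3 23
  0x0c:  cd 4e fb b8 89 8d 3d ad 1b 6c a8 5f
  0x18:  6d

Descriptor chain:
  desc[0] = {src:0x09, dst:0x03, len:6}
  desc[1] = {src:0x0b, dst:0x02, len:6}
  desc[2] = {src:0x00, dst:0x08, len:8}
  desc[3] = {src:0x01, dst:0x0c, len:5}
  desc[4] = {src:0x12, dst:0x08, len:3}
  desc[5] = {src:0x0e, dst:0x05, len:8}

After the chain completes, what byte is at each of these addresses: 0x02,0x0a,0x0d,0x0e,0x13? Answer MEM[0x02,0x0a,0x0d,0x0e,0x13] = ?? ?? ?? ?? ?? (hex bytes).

[0] 0x09->0x03 len=6 : 7f e3 23 cd 4e fb
[1] 0x0b->0x02 len=6 : 23 cd 4e fb b8 89
[2] 0x00->0x08 len=8 : e5 a3 23 cd 4e fb b8 89
[3] 0x01->0x0c len=5 : a3 23 cd 4e fb
[4] 0x12->0x08 len=3 : 3d ad 1b
[5] 0x0e->0x05 len=8 : cd 4e fb 8d 3d ad 1b 6c
query mem[0x02]=0x23, mem[0x0a]=0xad, mem[0x0d]=0x23, mem[0x0e]=0xcd, mem[0x13]=0xad

MEM[0x02,0x0a,0x0d,0x0e,0x13] = 23 ad 23 cd ad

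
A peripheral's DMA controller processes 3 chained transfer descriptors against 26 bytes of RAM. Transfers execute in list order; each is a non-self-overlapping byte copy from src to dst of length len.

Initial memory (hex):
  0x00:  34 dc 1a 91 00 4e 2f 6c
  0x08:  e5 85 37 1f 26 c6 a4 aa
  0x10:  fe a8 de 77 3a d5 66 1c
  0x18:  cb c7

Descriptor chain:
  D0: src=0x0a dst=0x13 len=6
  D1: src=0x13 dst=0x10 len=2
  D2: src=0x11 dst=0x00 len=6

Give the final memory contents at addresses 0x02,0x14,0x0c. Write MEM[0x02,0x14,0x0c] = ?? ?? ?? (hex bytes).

#0 dst[0x13+6] := {0x37,0x1f,0x26,0xc6,0xa4,0xaa}
#1 dst[0x10+2] := {0x37,0x1f}
#2 dst[0x00+6] := {0x1f,0xde,0x37,0x1f,0x26,0xc6}
query mem[0x02]=0x37, mem[0x14]=0x1f, mem[0x0c]=0x26

MEM[0x02,0x14,0x0c] = 37 1f 26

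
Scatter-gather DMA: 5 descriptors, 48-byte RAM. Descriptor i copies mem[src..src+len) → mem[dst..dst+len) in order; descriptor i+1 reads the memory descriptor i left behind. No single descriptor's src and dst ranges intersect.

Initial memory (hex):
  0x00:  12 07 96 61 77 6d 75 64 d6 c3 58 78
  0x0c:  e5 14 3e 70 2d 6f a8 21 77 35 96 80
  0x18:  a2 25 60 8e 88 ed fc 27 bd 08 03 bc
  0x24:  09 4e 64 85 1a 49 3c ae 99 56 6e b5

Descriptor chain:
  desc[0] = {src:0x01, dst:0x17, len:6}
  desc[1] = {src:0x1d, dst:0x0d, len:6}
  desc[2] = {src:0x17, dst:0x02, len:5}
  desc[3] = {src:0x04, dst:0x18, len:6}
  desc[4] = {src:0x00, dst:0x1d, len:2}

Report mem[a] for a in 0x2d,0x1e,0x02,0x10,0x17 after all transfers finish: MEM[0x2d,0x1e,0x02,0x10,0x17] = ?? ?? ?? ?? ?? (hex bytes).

MEM[0x2d,0x1e,0x02,0x10,0x17] = 56 07 07 bd 07

#0 dst[0x17+6] := {0x07,0x96,0x61,0x77,0x6d,0x75}
#1 dst[0x0d+6] := {0xed,0xfc,0x27,0xbd,0x08,0x03}
#2 dst[0x02+5] := {0x07,0x96,0x61,0x77,0x6d}
#3 dst[0x18+6] := {0x61,0x77,0x6d,0x64,0xd6,0xc3}
#4 dst[0x1d+2] := {0x12,0x07}
query mem[0x2d]=0x56, mem[0x1e]=0x07, mem[0x02]=0x07, mem[0x10]=0xbd, mem[0x17]=0x07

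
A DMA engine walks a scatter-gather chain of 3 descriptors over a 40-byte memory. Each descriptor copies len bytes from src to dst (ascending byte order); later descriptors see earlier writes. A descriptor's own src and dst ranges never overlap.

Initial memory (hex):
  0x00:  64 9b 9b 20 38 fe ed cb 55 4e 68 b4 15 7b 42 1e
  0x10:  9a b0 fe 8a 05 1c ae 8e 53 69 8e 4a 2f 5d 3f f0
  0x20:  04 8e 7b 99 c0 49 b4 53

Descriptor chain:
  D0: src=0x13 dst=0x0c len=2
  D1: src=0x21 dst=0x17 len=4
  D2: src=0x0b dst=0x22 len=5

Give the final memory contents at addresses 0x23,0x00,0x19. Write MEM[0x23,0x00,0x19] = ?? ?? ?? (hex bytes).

MEM[0x23,0x00,0x19] = 8a 64 99

#0 dst[0x0c+2] := {0x8a,0x05}
#1 dst[0x17+4] := {0x8e,0x7b,0x99,0xc0}
#2 dst[0x22+5] := {0xb4,0x8a,0x05,0x42,0x1e}
query mem[0x23]=0x8a, mem[0x00]=0x64, mem[0x19]=0x99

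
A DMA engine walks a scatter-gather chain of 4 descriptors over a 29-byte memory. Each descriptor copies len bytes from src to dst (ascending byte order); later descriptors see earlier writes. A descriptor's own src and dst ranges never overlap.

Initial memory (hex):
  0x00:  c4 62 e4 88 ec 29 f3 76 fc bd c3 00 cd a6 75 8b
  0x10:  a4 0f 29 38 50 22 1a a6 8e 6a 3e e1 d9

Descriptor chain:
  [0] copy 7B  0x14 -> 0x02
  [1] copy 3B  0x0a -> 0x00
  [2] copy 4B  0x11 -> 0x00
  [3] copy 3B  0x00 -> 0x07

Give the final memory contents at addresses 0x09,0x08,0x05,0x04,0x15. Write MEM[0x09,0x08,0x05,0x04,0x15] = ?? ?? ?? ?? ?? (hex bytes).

MEM[0x09,0x08,0x05,0x04,0x15] = 38 29 a6 1a 22

#0 dst[0x02+7] := {0x50,0x22,0x1a,0xa6,0x8e,0x6a,0x3e}
#1 dst[0x00+3] := {0xc3,0x00,0xcd}
#2 dst[0x00+4] := {0x0f,0x29,0x38,0x50}
#3 dst[0x07+3] := {0x0f,0x29,0x38}
query mem[0x09]=0x38, mem[0x08]=0x29, mem[0x05]=0xa6, mem[0x04]=0x1a, mem[0x15]=0x22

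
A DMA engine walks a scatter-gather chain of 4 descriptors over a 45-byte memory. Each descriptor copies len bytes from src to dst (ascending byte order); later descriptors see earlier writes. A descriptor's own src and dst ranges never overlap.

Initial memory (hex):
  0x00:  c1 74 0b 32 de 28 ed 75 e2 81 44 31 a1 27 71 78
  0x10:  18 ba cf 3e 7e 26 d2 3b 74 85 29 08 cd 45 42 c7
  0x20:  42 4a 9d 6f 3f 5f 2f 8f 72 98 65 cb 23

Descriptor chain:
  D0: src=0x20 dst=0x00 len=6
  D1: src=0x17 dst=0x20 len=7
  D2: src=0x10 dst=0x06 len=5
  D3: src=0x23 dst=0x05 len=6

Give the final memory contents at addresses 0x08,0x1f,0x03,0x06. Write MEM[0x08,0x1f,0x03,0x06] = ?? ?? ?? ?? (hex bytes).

MEM[0x08,0x1f,0x03,0x06] = 45 c7 6f 08

[0] 0x20->0x00 len=6 : 42 4a 9d 6f 3f 5f
[1] 0x17->0x20 len=7 : 3b 74 85 29 08 cd 45
[2] 0x10->0x06 len=5 : 18 ba cf 3e 7e
[3] 0x23->0x05 len=6 : 29 08 cd 45 8f 72
query mem[0x08]=0x45, mem[0x1f]=0xc7, mem[0x03]=0x6f, mem[0x06]=0x08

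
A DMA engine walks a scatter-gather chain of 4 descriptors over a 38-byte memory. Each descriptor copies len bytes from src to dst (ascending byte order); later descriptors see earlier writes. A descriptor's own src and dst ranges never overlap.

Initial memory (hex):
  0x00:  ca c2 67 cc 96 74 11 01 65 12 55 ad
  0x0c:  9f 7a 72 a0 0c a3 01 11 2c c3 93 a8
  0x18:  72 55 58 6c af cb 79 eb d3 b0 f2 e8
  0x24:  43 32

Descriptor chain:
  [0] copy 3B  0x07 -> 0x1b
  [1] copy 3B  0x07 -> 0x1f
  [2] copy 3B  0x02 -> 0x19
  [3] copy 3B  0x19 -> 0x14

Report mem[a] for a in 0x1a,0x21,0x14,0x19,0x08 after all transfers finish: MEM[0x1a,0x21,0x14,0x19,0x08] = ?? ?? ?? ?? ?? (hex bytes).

#0 dst[0x1b+3] := {0x01,0x65,0x12}
#1 dst[0x1f+3] := {0x01,0x65,0x12}
#2 dst[0x19+3] := {0x67,0xcc,0x96}
#3 dst[0x14+3] := {0x67,0xcc,0x96}
query mem[0x1a]=0xcc, mem[0x21]=0x12, mem[0x14]=0x67, mem[0x19]=0x67, mem[0x08]=0x65

MEM[0x1a,0x21,0x14,0x19,0x08] = cc 12 67 67 65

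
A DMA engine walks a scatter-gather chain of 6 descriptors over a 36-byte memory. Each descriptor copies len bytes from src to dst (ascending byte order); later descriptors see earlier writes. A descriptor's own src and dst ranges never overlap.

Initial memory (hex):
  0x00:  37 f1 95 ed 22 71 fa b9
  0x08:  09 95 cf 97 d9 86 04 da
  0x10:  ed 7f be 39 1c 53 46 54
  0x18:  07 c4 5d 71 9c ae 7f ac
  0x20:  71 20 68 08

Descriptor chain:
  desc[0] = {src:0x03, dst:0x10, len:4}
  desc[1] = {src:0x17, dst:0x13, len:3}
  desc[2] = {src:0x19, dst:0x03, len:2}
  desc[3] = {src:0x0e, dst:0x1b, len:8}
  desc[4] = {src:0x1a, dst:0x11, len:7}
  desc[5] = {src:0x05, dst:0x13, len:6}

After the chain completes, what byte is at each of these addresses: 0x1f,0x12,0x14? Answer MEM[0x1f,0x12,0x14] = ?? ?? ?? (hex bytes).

MEM[0x1f,0x12,0x14] = 71 04 fa

  after D0: wrote 4B at 0x10 = ed2271fa
  after D1: wrote 3B at 0x13 = 5407c4
  after D2: wrote 2B at 0x03 = c45d
  after D3: wrote 8B at 0x1b = 04daed22715407c4
  after D4: wrote 7B at 0x11 = 5d04daed227154
  after D5: wrote 6B at 0x13 = 71fab90995cf
query mem[0x1f]=0x71, mem[0x12]=0x04, mem[0x14]=0xfa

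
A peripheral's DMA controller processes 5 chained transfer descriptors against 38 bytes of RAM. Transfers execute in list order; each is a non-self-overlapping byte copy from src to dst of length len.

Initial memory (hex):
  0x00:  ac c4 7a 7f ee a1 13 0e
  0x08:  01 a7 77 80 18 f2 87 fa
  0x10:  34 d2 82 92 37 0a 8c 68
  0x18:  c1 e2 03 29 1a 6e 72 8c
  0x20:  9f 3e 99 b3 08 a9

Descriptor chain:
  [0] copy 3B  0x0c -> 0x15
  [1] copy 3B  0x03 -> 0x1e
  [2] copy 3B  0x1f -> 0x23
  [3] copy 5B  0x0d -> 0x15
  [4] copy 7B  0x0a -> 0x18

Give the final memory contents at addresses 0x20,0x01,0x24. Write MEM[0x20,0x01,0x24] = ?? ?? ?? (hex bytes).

MEM[0x20,0x01,0x24] = a1 c4 a1

#0 dst[0x15+3] := {0x18,0xf2,0x87}
#1 dst[0x1e+3] := {0x7f,0xee,0xa1}
#2 dst[0x23+3] := {0xee,0xa1,0x3e}
#3 dst[0x15+5] := {0xf2,0x87,0xfa,0x34,0xd2}
#4 dst[0x18+7] := {0x77,0x80,0x18,0xf2,0x87,0xfa,0x34}
query mem[0x20]=0xa1, mem[0x01]=0xc4, mem[0x24]=0xa1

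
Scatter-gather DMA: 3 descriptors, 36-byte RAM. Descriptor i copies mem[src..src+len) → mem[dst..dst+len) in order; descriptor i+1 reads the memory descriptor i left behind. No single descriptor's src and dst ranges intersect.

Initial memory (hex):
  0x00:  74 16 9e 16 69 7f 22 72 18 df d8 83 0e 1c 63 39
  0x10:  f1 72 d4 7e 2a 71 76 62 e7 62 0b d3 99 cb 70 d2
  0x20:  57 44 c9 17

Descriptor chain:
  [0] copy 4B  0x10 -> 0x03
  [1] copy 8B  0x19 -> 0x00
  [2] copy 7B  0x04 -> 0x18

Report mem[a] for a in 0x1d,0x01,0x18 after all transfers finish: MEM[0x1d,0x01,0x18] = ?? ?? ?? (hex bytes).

MEM[0x1d,0x01,0x18] = df 0b cb

#0 dst[0x03+4] := {0xf1,0x72,0xd4,0x7e}
#1 dst[0x00+8] := {0x62,0x0b,0xd3,0x99,0xcb,0x70,0xd2,0x57}
#2 dst[0x18+7] := {0xcb,0x70,0xd2,0x57,0x18,0xdf,0xd8}
query mem[0x1d]=0xdf, mem[0x01]=0x0b, mem[0x18]=0xcb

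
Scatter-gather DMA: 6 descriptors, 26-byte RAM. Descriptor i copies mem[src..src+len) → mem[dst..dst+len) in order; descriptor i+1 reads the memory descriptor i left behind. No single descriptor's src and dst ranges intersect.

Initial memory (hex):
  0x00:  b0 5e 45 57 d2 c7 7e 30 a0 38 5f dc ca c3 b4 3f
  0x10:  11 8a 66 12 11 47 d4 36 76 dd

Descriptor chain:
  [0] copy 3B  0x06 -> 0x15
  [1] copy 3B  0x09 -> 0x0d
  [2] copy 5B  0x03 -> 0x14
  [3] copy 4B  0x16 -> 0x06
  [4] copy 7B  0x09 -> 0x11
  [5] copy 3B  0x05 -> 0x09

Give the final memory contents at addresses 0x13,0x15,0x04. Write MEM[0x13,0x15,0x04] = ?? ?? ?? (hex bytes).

#0 dst[0x15+3] := {0x7e,0x30,0xa0}
#1 dst[0x0d+3] := {0x38,0x5f,0xdc}
#2 dst[0x14+5] := {0x57,0xd2,0xc7,0x7e,0x30}
#3 dst[0x06+4] := {0xc7,0x7e,0x30,0xdd}
#4 dst[0x11+7] := {0xdd,0x5f,0xdc,0xca,0x38,0x5f,0xdc}
#5 dst[0x09+3] := {0xc7,0xc7,0x7e}
query mem[0x13]=0xdc, mem[0x15]=0x38, mem[0x04]=0xd2

MEM[0x13,0x15,0x04] = dc 38 d2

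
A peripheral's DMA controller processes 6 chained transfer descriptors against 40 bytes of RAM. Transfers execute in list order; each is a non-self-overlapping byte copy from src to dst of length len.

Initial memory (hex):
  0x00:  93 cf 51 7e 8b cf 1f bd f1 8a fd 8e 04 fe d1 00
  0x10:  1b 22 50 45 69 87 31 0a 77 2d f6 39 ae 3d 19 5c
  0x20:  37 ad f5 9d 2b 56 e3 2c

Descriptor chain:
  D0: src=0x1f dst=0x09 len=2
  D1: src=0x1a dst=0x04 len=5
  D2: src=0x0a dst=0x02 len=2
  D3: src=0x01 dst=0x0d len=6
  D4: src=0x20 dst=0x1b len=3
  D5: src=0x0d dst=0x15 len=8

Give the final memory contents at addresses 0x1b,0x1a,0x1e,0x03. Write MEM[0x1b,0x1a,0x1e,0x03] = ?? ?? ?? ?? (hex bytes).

MEM[0x1b,0x1a,0x1e,0x03] = 45 ae 19 8e

D0: mem[0x09..0x0a] <- [5c 37]
D1: mem[0x04..0x08] <- [f6 39 ae 3d 19]
D2: mem[0x02..0x03] <- [37 8e]
D3: mem[0x0d..0x12] <- [cf 37 8e f6 39 ae]
D4: mem[0x1b..0x1d] <- [37 ad f5]
D5: mem[0x15..0x1c] <- [cf 37 8e f6 39 ae 45 69]
query mem[0x1b]=0x45, mem[0x1a]=0xae, mem[0x1e]=0x19, mem[0x03]=0x8e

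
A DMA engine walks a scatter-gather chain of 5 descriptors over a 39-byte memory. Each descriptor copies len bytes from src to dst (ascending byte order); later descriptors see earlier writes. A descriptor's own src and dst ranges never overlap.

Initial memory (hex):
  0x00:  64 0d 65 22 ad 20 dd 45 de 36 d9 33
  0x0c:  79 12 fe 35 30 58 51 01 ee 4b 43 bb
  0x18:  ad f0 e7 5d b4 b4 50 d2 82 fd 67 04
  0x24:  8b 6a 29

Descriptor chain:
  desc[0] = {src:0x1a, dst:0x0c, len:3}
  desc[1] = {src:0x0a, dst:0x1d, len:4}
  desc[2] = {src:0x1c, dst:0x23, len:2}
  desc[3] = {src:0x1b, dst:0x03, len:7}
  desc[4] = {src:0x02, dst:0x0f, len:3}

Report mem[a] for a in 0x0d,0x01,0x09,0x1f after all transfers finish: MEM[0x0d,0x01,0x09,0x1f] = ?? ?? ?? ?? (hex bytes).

  after D0: wrote 3B at 0x0c = e75db4
  after D1: wrote 4B at 0x1d = d933e75d
  after D2: wrote 2B at 0x23 = b4d9
  after D3: wrote 7B at 0x03 = 5db4d933e75dfd
  after D4: wrote 3B at 0x0f = 655db4
query mem[0x0d]=0x5d, mem[0x01]=0x0d, mem[0x09]=0xfd, mem[0x1f]=0xe7

MEM[0x0d,0x01,0x09,0x1f] = 5d 0d fd e7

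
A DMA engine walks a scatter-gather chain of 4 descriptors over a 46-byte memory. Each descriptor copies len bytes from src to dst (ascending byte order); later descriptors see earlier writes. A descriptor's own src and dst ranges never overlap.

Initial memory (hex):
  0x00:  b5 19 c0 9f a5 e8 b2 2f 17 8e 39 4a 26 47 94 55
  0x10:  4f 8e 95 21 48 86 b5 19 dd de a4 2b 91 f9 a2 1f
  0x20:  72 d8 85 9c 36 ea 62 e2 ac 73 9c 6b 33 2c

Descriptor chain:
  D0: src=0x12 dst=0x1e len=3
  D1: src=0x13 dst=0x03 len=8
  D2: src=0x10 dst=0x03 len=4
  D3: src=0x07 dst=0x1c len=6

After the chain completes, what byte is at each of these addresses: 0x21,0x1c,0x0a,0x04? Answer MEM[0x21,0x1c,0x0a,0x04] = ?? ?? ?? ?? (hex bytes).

MEM[0x21,0x1c,0x0a,0x04] = 26 19 a4 8e

D0: mem[0x1e..0x20] <- [95 21 48]
D1: mem[0x03..0x0a] <- [21 48 86 b5 19 dd de a4]
D2: mem[0x03..0x06] <- [4f 8e 95 21]
D3: mem[0x1c..0x21] <- [19 dd de a4 4a 26]
query mem[0x21]=0x26, mem[0x1c]=0x19, mem[0x0a]=0xa4, mem[0x04]=0x8e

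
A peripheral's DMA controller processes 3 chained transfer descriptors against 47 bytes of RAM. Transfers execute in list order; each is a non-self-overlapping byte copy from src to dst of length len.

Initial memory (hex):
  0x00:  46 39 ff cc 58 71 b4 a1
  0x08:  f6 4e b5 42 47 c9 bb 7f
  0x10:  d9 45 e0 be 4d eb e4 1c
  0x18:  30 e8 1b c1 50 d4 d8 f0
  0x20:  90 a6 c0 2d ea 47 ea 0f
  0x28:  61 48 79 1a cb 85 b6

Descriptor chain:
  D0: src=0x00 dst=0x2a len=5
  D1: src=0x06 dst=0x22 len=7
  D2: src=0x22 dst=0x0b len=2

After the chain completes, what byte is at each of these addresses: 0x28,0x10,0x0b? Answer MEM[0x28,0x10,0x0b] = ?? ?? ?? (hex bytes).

MEM[0x28,0x10,0x0b] = 47 d9 b4

#0 dst[0x2a+5] := {0x46,0x39,0xff,0xcc,0x58}
#1 dst[0x22+7] := {0xb4,0xa1,0xf6,0x4e,0xb5,0x42,0x47}
#2 dst[0x0b+2] := {0xb4,0xa1}
query mem[0x28]=0x47, mem[0x10]=0xd9, mem[0x0b]=0xb4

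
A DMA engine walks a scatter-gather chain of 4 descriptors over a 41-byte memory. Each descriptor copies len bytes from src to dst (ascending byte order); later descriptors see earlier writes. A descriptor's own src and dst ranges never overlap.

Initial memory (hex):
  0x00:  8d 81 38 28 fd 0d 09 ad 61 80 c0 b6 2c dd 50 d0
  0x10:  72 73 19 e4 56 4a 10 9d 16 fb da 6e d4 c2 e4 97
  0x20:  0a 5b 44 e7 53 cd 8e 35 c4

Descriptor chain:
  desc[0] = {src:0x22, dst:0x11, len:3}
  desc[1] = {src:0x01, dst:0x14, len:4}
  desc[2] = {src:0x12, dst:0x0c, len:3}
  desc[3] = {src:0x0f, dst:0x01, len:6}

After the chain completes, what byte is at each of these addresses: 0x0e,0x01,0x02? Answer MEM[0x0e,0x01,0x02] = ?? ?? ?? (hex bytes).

MEM[0x0e,0x01,0x02] = 81 d0 72

  after D0: wrote 3B at 0x11 = 44e753
  after D1: wrote 4B at 0x14 = 813828fd
  after D2: wrote 3B at 0x0c = e75381
  after D3: wrote 6B at 0x01 = d07244e75381
query mem[0x0e]=0x81, mem[0x01]=0xd0, mem[0x02]=0x72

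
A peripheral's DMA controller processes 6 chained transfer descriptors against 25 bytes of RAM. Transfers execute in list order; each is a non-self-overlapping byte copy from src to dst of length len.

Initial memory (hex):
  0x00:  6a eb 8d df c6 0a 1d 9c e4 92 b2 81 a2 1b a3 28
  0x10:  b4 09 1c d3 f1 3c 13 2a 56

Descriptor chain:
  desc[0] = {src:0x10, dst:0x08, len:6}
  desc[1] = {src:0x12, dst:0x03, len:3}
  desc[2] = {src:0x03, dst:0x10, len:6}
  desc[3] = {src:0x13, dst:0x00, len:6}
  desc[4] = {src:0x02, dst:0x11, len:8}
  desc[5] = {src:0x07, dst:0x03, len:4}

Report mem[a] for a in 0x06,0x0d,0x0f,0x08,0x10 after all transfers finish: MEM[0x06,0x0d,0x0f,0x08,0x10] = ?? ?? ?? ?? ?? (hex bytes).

MEM[0x06,0x0d,0x0f,0x08,0x10] = 1c 3c 28 b4 1c

[0] 0x10->0x08 len=6 : b4 09 1c d3 f1 3c
[1] 0x12->0x03 len=3 : 1c d3 f1
[2] 0x03->0x10 len=6 : 1c d3 f1 1d 9c b4
[3] 0x13->0x00 len=6 : 1d 9c b4 13 2a 56
[4] 0x02->0x11 len=8 : b4 13 2a 56 1d 9c b4 09
[5] 0x07->0x03 len=4 : 9c b4 09 1c
query mem[0x06]=0x1c, mem[0x0d]=0x3c, mem[0x0f]=0x28, mem[0x08]=0xb4, mem[0x10]=0x1c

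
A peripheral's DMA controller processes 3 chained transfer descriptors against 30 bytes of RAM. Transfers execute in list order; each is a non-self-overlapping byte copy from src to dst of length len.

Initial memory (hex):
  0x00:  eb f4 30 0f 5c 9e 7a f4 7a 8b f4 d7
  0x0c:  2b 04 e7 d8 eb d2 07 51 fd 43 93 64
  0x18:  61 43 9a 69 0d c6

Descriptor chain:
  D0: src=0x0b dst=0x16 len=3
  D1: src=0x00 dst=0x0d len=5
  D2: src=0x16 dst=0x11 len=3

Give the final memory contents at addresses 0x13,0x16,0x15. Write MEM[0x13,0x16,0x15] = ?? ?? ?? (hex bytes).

MEM[0x13,0x16,0x15] = 04 d7 43

D0: mem[0x16..0x18] <- [d7 2b 04]
D1: mem[0x0d..0x11] <- [eb f4 30 0f 5c]
D2: mem[0x11..0x13] <- [d7 2b 04]
query mem[0x13]=0x04, mem[0x16]=0xd7, mem[0x15]=0x43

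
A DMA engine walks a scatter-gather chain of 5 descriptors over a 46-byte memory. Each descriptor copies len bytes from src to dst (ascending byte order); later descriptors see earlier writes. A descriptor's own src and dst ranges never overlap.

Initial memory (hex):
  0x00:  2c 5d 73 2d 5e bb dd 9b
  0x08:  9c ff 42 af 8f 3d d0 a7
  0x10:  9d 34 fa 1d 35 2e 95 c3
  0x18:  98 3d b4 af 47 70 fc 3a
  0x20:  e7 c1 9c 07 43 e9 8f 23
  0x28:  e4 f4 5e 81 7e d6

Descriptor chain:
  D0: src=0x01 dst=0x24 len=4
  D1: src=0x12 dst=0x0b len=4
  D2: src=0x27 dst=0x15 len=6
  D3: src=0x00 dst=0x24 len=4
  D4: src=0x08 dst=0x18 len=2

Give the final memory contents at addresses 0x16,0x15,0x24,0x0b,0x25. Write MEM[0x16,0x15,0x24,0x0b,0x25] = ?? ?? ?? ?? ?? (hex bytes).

MEM[0x16,0x15,0x24,0x0b,0x25] = e4 5e 2c fa 5d

  after D0: wrote 4B at 0x24 = 5d732d5e
  after D1: wrote 4B at 0x0b = fa1d352e
  after D2: wrote 6B at 0x15 = 5ee4f45e817e
  after D3: wrote 4B at 0x24 = 2c5d732d
  after D4: wrote 2B at 0x18 = 9cff
query mem[0x16]=0xe4, mem[0x15]=0x5e, mem[0x24]=0x2c, mem[0x0b]=0xfa, mem[0x25]=0x5d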